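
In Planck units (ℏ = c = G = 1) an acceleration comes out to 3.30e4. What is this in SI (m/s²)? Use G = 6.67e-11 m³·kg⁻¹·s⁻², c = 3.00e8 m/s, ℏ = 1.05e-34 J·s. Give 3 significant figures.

1.84e56 m/s²

One Planck acceleration: a_P = √(c⁷/(ℏG)) = 5.59e51 m/s².
3.30e4 × 5.59e51 m/s² = 1.84e56 m/s²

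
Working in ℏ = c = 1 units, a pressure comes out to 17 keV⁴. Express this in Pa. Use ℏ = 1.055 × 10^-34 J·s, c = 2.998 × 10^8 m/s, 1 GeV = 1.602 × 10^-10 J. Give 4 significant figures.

3.539 × 10^14 Pa

Pressure is [E]/[L]³ = [E]⁴/(ℏc)³.
1 GeV⁴ → 1/(ℏc)³ × (1 GeV in J)⁴ = 2.082 × 10^37 Pa.
Convert the energy scale: 17 keV⁴ = 1.70 × 10^-23 GeV⁴.
Result: 1.70 × 10^-23 × 2.082 × 10^37 = 3.539 × 10^14 Pa.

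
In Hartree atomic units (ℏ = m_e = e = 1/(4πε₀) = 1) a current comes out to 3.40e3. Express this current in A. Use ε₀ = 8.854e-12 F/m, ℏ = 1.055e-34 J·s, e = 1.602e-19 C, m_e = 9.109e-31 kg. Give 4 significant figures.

22.48 A

One atomic unit of electric current: I_au = e E_h/ℏ = m_e e⁵/((4πε₀)²ℏ³) = 6.612e-3 A.
3.40e3 × 6.612e-3 A = 22.48 A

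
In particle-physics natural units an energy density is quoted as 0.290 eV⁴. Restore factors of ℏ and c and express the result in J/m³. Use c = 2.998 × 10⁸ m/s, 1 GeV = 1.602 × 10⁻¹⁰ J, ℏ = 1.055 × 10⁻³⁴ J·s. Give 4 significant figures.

[E]/[L]³ = [E]⁴/(ℏc)³; restore (ℏc)⁻³.
1 GeV⁴ → 1/(ℏc)³ × (1 GeV in J)⁴ = 2.082 × 10³⁷ J/m³.
Convert the energy scale: 0.290 eV⁴ = 2.90 × 10⁻³⁷ GeV⁴.
Result: 2.90 × 10⁻³⁷ × 2.082 × 10³⁷ = 6.037 J/m³.

6.037 J/m³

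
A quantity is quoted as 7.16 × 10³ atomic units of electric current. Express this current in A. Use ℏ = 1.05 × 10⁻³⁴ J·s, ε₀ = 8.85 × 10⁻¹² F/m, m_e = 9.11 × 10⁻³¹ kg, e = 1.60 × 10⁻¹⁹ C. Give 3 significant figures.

One atomic unit of electric current: I_au = e E_h/ℏ = m_e e⁵/((4πε₀)²ℏ³) = 6.67 × 10⁻³ A.
7.16 × 10³ × 6.67 × 10⁻³ A = 47.8 A

47.8 A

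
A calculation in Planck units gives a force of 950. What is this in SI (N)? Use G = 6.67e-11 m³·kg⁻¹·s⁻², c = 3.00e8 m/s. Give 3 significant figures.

One Planck force: F_P = c⁴/G = 1.21e44 N.
950 × 1.21e44 N = 1.15e47 N

1.15e47 N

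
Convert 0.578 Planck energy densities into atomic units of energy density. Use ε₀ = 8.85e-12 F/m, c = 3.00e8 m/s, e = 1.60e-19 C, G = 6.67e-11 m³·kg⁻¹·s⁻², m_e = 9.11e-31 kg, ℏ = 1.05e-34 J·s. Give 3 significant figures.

8.98e99

Planck energy density: u_P = c⁷/(ℏG²) = 4.68e113 J/m³
atomic unit of energy density: u_au = E_h/a₀³ = m_e⁴e¹⁰/((4πε₀)⁵ℏ⁸) = 3.01e13 J/m³
0.578 × 4.68e113 / 3.01e13 = 8.98e99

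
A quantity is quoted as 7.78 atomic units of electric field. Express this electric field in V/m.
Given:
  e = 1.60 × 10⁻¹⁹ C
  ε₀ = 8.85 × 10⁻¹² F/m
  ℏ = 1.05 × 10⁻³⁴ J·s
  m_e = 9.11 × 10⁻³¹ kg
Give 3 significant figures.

One atomic unit of electric field: E_au = E_h/(e a₀) = m_e²e⁵/((4πε₀)³ℏ⁴) = 5.20 × 10¹¹ V/m.
7.78 × 5.20 × 10¹¹ V/m = 4.05 × 10¹² V/m

4.05 × 10¹² V/m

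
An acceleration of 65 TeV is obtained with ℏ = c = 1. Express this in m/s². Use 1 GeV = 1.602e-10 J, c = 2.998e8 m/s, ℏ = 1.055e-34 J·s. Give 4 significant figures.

2.959e37 m/s²

Acceleration is [L]/[T]² = c·[E]/ℏ.
1 GeV → c/ℏ × (1 GeV in J) = 4.552e32 m/s².
Convert the energy scale: 65 TeV = 6.50e4 GeV.
Result: 6.50e4 × 4.552e32 = 2.959e37 m/s².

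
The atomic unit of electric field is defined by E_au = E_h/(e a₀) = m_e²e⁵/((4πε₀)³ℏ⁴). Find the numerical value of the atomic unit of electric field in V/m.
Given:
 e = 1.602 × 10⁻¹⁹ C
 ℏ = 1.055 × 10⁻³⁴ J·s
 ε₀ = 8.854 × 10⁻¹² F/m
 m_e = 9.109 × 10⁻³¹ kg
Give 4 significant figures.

5.131 × 10¹¹ V/m

E_au = E_h/(e a₀) = m_e²e⁵/((4πε₀)³ℏ⁴)
E_h = 4.354 × 10⁻¹⁸ J
a₀ = 5.297 × 10⁻¹¹ m
E_h/(e·a₀) = 5.131 × 10¹¹ V/m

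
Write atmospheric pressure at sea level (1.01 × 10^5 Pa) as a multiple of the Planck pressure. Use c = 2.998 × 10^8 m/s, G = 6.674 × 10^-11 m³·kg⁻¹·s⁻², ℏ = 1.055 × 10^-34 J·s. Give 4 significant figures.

2.180 × 10^-109

Planck pressure: p_P = c⁷/(ℏG²) = 4.632 × 10^113 Pa.
1.01 × 10^5 / 4.632 × 10^113 = 2.180 × 10^-109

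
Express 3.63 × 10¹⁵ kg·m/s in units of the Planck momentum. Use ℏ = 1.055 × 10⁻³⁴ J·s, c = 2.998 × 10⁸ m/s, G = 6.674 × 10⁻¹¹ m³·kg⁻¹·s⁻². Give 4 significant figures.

5.562 × 10¹⁴

Planck momentum: p_P = √(ℏc³/G) = 6.527 kg·m/s.
3.63 × 10¹⁵ / 6.527 = 5.562 × 10¹⁴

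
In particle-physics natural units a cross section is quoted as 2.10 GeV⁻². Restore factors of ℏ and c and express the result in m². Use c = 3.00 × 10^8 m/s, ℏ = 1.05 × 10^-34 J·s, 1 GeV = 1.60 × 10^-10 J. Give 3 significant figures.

8.14 × 10^-32 m²

Area is [L]² = [E]⁻²·(ℏc)²; restore (ℏc)².
1 GeV⁻² → (ℏc)² × (1 GeV in J)⁻² = 3.88 × 10^-32 m².
Result: 2.10 × 3.88 × 10^-32 = 8.14 × 10^-32 m².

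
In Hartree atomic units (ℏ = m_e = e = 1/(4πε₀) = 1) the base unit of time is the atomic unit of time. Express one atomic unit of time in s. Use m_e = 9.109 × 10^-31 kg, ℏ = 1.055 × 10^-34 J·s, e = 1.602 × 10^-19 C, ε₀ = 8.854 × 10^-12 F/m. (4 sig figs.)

τ_au = (4πε₀)²ℏ³/(m_e e⁴)
E_h = 4.354 × 10^-18 J
ℏ/E_h = 2.423 × 10^-17 s

2.423 × 10^-17 s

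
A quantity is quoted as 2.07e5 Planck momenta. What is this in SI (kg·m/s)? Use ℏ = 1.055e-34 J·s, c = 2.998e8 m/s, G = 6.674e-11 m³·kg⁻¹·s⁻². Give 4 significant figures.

One Planck momentum: p_P = √(ℏc³/G) = 6.527 kg·m/s.
2.07e5 × 6.527 kg·m/s = 1.351e6 kg·m/s

1.351e6 kg·m/s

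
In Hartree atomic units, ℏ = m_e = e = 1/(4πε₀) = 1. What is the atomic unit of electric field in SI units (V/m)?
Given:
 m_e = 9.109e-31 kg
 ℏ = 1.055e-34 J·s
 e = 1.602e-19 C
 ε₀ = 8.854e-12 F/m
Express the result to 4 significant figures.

From ℏ = m_e = e = 1/(4πε₀) = 1 the electric field scale is E_au = E_h/(e a₀) = m_e²e⁵/((4πε₀)³ℏ⁴).
E_h = 4.354e-18 J
a₀ = 5.297e-11 m
E_h/(e·a₀) = 5.131e11 V/m

5.131e11 V/m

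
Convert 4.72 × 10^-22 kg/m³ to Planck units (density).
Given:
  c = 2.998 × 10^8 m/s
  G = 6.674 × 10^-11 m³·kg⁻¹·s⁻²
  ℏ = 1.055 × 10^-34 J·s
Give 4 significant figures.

9.158 × 10^-119

Planck density: ρ_P = c⁵/(ℏG²) = 5.154 × 10^96 kg/m³.
4.72 × 10^-22 / 5.154 × 10^96 = 9.158 × 10^-119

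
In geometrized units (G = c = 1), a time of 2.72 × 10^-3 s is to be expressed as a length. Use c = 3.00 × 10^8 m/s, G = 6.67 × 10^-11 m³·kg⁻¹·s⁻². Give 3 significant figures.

8.16 × 10^5 m

Time → length via c.
2.72 × 10^-3 s × (c) = 8.16 × 10^5 m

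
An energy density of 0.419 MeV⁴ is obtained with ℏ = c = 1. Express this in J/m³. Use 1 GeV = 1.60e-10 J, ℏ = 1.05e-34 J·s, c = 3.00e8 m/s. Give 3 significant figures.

[E]/[L]³ = [E]⁴/(ℏc)³; restore (ℏc)⁻³.
1 GeV⁴ → 1/(ℏc)³ × (1 GeV in J)⁴ = 2.10e37 J/m³.
Convert the energy scale: 0.419 MeV⁴ = 4.19e-13 GeV⁴.
Result: 4.19e-13 × 2.10e37 = 8.79e24 J/m³.

8.79e24 J/m³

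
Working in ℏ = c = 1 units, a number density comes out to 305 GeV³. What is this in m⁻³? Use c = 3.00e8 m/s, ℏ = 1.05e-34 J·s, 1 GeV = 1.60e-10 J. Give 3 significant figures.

4.00e49 m⁻³

Number density is [L]⁻³ = [E]³/(ℏc)³.
1 GeV³ → 1/(ℏc)³ × (1 GeV in J)³ = 1.31e47 m⁻³.
Result: 305 × 1.31e47 = 4.00e49 m⁻³.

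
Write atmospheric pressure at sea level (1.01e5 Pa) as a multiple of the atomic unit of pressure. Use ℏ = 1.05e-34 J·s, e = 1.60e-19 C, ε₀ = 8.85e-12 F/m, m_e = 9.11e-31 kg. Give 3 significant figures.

3.35e-9

atomic unit of pressure: P_au = E_h/a₀³ = m_e⁴e¹⁰/((4πε₀)⁵ℏ⁸) = 3.01e13 Pa.
1.01e5 / 3.01e13 = 3.35e-9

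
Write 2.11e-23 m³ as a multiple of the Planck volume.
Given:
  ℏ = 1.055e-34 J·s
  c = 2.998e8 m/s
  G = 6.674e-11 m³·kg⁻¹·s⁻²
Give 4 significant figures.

Planck volume: V_P = (ℏG/c³)^(3/2) = 4.224e-105 m³.
2.11e-23 / 4.224e-105 = 4.995e81

4.995e81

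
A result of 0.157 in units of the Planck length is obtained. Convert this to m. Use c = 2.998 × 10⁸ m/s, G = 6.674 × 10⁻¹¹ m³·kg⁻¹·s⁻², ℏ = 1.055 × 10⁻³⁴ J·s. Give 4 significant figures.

2.538 × 10⁻³⁶ m

One Planck length: ℓ_P = √(ℏG/c³) = 1.616 × 10⁻³⁵ m.
0.157 × 1.616 × 10⁻³⁵ m = 2.538 × 10⁻³⁶ m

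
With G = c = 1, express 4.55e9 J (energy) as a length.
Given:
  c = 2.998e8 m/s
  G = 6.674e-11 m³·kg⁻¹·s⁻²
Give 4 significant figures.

3.759e-35 m

Energy → length via G/c⁴.
4.55e9 J × (G/c⁴) = 3.759e-35 m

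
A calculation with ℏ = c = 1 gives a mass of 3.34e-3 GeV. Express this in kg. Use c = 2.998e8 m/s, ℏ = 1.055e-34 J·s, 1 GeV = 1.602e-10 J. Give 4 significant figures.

Mass is [E]/c²; divide by c².
1 GeV → 1/c² × (1 GeV in J) = 1.782e-27 kg.
Result: 3.34e-3 × 1.782e-27 = 5.953e-30 kg.

5.953e-30 kg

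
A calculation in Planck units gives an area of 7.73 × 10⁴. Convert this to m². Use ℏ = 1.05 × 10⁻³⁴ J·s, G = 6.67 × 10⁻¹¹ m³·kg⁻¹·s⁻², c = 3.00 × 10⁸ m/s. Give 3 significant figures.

One Planck area: A_P = ℏG/c³ = 2.59 × 10⁻⁷⁰ m².
7.73 × 10⁴ × 2.59 × 10⁻⁷⁰ m² = 2.01 × 10⁻⁶⁵ m²

2.01 × 10⁻⁶⁵ m²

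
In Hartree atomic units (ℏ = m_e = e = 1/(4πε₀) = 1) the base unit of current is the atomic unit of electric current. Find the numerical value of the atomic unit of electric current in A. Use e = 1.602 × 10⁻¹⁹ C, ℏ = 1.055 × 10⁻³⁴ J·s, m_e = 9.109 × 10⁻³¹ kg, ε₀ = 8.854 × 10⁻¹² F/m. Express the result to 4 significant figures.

I_au = e E_h/ℏ = m_e e⁵/((4πε₀)²ℏ³)
E_h = 4.354 × 10⁻¹⁸ J
e·E_h/ℏ = 6.612 × 10⁻³ A

6.612 × 10⁻³ A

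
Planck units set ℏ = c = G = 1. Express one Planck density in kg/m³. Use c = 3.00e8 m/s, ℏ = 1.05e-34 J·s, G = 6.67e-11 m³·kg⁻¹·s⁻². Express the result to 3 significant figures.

5.20e96 kg/m³

The unique combination of the constants set to 1 with dimensions of density is ρ_P = c⁵/(ℏG²).
  = 2.43e42 / 4.67e-55
  = 5.20e96 kg/m³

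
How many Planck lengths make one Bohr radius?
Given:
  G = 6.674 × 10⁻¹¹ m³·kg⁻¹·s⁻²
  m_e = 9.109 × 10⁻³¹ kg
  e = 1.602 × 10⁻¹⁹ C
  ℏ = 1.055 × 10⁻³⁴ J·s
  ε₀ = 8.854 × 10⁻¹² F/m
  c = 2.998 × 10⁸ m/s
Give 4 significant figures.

3.277 × 10²⁴

Bohr radius: a₀ = 4πε₀ℏ²/(m_e e²) = 5.297 × 10⁻¹¹ m
Planck length: ℓ_P = √(ℏG/c³) = 1.616 × 10⁻³⁵ m
ratio = 5.297 × 10⁻¹¹ / 1.616 × 10⁻³⁵ = 3.277 × 10²⁴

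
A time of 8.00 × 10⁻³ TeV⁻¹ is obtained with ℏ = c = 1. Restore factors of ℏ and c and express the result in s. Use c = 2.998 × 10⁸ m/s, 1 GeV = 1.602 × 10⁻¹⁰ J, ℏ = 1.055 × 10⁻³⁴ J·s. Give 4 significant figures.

5.268 × 10⁻³⁰ s

A time is [E]⁻¹ in ℏ=c=1; restore one factor of ℏ.
1 GeV⁻¹ → ℏ × (1 GeV in J)⁻¹ = 6.586 × 10⁻²⁵ s.
Convert the energy scale: 8.00 × 10⁻³ TeV⁻¹ = 8.00 × 10⁻⁶ GeV⁻¹.
Result: 8.00 × 10⁻⁶ × 6.586 × 10⁻²⁵ = 5.268 × 10⁻³⁰ s.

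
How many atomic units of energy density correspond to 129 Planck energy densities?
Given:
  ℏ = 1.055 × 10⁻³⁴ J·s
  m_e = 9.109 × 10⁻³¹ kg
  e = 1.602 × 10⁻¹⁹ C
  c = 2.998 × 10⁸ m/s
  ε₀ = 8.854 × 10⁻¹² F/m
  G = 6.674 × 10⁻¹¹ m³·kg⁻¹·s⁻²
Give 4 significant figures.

Planck energy density: u_P = c⁷/(ℏG²) = 4.632 × 10¹¹³ J/m³
atomic unit of energy density: u_au = E_h/a₀³ = m_e⁴e¹⁰/((4πε₀)⁵ℏ⁸) = 2.929 × 10¹³ J/m³
129 × 4.632 × 10¹¹³ / 2.929 × 10¹³ = 2.040 × 10¹⁰²

2.040 × 10¹⁰²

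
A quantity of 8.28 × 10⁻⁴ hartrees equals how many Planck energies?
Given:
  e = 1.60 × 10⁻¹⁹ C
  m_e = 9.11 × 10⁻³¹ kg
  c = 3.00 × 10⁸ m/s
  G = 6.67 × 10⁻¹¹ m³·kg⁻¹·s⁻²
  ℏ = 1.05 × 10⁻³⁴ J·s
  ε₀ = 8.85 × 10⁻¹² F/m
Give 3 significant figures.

hartree: E_h = m_e e⁴/(4πε₀ℏ)² = 4.38 × 10⁻¹⁸ J
Planck energy: E_P = √(ℏc⁵/G) = 1.96 × 10⁹ J
8.28 × 10⁻⁴ × 4.38 × 10⁻¹⁸ / 1.96 × 10⁹ = 1.85 × 10⁻³⁰

1.85 × 10⁻³⁰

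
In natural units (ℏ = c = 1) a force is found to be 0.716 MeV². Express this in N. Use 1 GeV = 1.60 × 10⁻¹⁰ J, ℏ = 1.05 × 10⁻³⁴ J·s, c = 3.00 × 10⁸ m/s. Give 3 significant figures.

0.582 N

Force is [E]/[L] = [E]²/(ℏc); restore (ℏc)⁻¹.
1 GeV² → 1/(ℏc) × (1 GeV in J)² = 8.13 × 10⁵ N.
Convert the energy scale: 0.716 MeV² = 7.16 × 10⁻⁷ GeV².
Result: 7.16 × 10⁻⁷ × 8.13 × 10⁵ = 0.582 N.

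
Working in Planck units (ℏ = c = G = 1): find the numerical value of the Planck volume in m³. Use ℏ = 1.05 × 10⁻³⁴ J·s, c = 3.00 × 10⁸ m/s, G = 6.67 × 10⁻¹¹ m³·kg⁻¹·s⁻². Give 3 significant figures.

Dimensional analysis gives V_P = (ℏG/c³)^(3/2).
  = √(1.75 × 10⁻²⁰⁹)
  = 4.18 × 10⁻¹⁰⁵ m³

4.18 × 10⁻¹⁰⁵ m³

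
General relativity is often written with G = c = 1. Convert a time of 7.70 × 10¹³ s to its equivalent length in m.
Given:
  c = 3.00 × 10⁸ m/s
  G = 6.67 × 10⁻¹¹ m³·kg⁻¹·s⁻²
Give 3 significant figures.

Time → length via c.
7.70 × 10¹³ s × (c) = 2.31 × 10²² m

2.31 × 10²² m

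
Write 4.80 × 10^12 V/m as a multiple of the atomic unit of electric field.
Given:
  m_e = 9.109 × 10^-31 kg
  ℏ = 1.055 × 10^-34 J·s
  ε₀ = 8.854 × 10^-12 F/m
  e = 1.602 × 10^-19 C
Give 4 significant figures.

atomic unit of electric field: E_au = E_h/(e a₀) = m_e²e⁵/((4πε₀)³ℏ⁴) = 5.131 × 10^11 V/m.
4.80 × 10^12 / 5.131 × 10^11 = 9.355

9.355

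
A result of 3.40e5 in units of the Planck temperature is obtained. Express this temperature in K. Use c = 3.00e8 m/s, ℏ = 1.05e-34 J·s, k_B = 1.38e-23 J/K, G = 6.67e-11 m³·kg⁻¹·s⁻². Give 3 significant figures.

4.82e37 K

One Planck temperature: T_P = √(ℏc⁵/G) / k_B = 1.42e32 K.
3.40e5 × 1.42e32 K = 4.82e37 K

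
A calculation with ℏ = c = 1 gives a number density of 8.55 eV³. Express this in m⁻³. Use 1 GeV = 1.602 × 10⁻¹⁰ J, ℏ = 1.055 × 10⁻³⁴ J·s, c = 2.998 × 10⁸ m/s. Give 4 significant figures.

1.111 × 10²¹ m⁻³

Number density is [L]⁻³ = [E]³/(ℏc)³.
1 GeV³ → 1/(ℏc)³ × (1 GeV in J)³ = 1.299 × 10⁴⁷ m⁻³.
Convert the energy scale: 8.55 eV³ = 8.55 × 10⁻²⁷ GeV³.
Result: 8.55 × 10⁻²⁷ × 1.299 × 10⁴⁷ = 1.111 × 10²¹ m⁻³.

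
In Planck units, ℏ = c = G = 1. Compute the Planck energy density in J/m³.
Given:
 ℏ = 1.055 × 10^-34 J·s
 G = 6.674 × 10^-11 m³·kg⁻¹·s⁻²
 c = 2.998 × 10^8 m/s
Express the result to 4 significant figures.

4.632 × 10^113 J/m³

Dimensional analysis gives u_P = c⁷/(ℏG²).
  = 2.177 × 10^59 / 4.699 × 10^-55
  = 4.632 × 10^113 J/m³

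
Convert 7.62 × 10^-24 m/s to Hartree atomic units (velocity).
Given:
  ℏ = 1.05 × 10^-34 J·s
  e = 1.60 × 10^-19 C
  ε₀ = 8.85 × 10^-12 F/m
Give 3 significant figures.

3.48 × 10^-30

atomic unit of velocity: v_au = e²/(4πε₀ℏ) = 2.19 × 10^6 m/s.
7.62 × 10^-24 / 2.19 × 10^6 = 3.48 × 10^-30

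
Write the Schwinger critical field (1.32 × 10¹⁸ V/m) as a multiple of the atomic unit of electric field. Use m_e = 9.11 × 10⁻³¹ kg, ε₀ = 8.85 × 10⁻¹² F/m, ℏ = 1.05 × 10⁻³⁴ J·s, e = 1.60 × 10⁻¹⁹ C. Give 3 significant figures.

atomic unit of electric field: E_au = E_h/(e a₀) = m_e²e⁵/((4πε₀)³ℏ⁴) = 5.20 × 10¹¹ V/m.
1.32 × 10¹⁸ / 5.20 × 10¹¹ = 2.54 × 10⁶

2.54 × 10⁶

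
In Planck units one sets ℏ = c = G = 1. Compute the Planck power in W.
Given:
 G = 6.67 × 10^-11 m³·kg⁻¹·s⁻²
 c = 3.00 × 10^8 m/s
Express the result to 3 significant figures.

P_P = c⁵/G
  = 2.43 × 10^42 / 6.67 × 10^-11
  = 3.64 × 10^52 W

3.64 × 10^52 W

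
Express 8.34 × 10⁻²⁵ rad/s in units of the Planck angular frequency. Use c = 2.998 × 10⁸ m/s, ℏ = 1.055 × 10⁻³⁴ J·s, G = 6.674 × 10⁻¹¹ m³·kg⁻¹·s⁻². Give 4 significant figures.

4.497 × 10⁻⁶⁸

Planck angular frequency: ω_P = √(c⁵/(ℏG)) = 1.855 × 10⁴³ rad/s.
8.34 × 10⁻²⁵ / 1.855 × 10⁴³ = 4.497 × 10⁻⁶⁸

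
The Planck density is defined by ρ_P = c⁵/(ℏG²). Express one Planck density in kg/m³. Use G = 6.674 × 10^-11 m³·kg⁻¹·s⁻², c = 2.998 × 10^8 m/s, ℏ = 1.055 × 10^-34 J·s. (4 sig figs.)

ρ_P = c⁵/(ℏG²)
  = 2.422 × 10^42 / 4.699 × 10^-55
  = 5.154 × 10^96 kg/m³

5.154 × 10^96 kg/m³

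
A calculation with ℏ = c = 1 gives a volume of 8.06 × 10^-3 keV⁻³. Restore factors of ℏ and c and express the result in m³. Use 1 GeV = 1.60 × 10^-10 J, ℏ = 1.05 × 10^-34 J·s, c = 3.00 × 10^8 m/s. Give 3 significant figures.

6.15 × 10^-32 m³

Volume is [L]³ = [E]⁻³·(ℏc)³.
1 GeV⁻³ → (ℏc)³ × (1 GeV in J)⁻³ = 7.63 × 10^-48 m³.
Convert the energy scale: 8.06 × 10^-3 keV⁻³ = 8.06 × 10^15 GeV⁻³.
Result: 8.06 × 10^15 × 7.63 × 10^-48 = 6.15 × 10^-32 m³.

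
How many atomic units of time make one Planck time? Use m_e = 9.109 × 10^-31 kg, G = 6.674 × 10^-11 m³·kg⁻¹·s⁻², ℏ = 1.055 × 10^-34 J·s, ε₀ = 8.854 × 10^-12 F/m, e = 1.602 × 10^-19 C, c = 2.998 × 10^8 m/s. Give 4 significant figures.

2.225 × 10^-27

Planck time: t_P = √(ℏG/c⁵) = 5.392 × 10^-44 s
atomic unit of time: τ_au = (4πε₀)²ℏ³/(m_e e⁴) = 2.423 × 10^-17 s
ratio = 5.392 × 10^-44 / 2.423 × 10^-17 = 2.225 × 10^-27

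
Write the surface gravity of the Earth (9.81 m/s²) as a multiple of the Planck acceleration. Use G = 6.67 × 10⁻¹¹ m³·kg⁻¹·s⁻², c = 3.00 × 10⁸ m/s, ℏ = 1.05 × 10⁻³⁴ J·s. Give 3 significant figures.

1.76 × 10⁻⁵¹

Planck acceleration: a_P = √(c⁷/(ℏG)) = 5.59 × 10⁵¹ m/s².
9.81 / 5.59 × 10⁵¹ = 1.76 × 10⁻⁵¹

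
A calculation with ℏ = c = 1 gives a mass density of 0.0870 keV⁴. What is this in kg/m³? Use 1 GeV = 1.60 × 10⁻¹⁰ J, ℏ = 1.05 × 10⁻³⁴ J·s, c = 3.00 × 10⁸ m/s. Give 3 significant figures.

Mass density is [E]/(c²[L]³) = [E]⁴/(ℏ³c⁵).
1 GeV⁴ → 1/(ℏ³c⁵) × (1 GeV in J)⁴ = 2.33 × 10²⁰ kg/m³.
Convert the energy scale: 0.0870 keV⁴ = 8.70 × 10⁻²⁶ GeV⁴.
Result: 8.70 × 10⁻²⁶ × 2.33 × 10²⁰ = 2.03 × 10⁻⁵ kg/m³.

2.03 × 10⁻⁵ kg/m³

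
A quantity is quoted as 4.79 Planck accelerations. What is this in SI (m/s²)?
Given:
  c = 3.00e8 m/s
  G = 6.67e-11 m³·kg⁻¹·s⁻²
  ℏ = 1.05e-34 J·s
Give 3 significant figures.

One Planck acceleration: a_P = √(c⁷/(ℏG)) = 5.59e51 m/s².
4.79 × 5.59e51 m/s² = 2.68e52 m/s²

2.68e52 m/s²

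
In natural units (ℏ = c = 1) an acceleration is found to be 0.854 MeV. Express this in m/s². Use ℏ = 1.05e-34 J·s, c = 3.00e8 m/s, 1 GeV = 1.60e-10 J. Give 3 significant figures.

3.90e29 m/s²

Acceleration is [L]/[T]² = c·[E]/ℏ.
1 GeV → c/ℏ × (1 GeV in J) = 4.57e32 m/s².
Convert the energy scale: 0.854 MeV = 8.54e-4 GeV.
Result: 8.54e-4 × 4.57e32 = 3.90e29 m/s².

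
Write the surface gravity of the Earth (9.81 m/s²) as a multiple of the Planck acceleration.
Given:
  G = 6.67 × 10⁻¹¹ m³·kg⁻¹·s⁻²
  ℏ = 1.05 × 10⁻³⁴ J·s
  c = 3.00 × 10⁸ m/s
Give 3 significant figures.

1.76 × 10⁻⁵¹

Planck acceleration: a_P = √(c⁷/(ℏG)) = 5.59 × 10⁵¹ m/s².
9.81 / 5.59 × 10⁵¹ = 1.76 × 10⁻⁵¹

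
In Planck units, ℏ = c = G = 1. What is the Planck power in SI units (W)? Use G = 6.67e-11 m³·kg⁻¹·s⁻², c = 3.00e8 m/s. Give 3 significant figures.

From ℏ = c = G = 1 the power scale is P_P = c⁵/G.
  = 2.43e42 / 6.67e-11
  = 3.64e52 W

3.64e52 W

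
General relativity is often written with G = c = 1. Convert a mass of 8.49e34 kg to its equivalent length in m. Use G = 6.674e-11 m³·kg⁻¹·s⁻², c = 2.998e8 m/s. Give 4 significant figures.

6.304e7 m

In G = c = 1 units mass has dimensions of length; the conversion factor is G/c².
8.49e34 kg × (G/c²) = 6.304e7 m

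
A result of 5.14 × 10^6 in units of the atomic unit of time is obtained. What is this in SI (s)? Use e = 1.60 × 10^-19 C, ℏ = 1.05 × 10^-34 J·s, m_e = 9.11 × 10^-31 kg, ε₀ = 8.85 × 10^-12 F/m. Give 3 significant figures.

1.23 × 10^-10 s

One atomic unit of time: τ_au = (4πε₀)²ℏ³/(m_e e⁴) = 2.40 × 10^-17 s.
5.14 × 10^6 × 2.40 × 10^-17 s = 1.23 × 10^-10 s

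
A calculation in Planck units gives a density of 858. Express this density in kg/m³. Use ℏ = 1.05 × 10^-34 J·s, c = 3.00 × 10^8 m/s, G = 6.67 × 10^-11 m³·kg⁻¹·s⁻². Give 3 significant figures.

One Planck density: ρ_P = c⁵/(ℏG²) = 5.20 × 10^96 kg/m³.
858 × 5.20 × 10^96 kg/m³ = 4.46 × 10^99 kg/m³

4.46 × 10^99 kg/m³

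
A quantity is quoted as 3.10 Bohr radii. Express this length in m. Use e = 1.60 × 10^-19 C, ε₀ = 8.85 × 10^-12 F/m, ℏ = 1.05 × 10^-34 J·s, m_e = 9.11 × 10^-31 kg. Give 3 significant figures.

One Bohr radius: a₀ = 4πε₀ℏ²/(m_e e²) = 5.26 × 10^-11 m.
3.10 × 5.26 × 10^-11 m = 1.63 × 10^-10 m

1.63 × 10^-10 m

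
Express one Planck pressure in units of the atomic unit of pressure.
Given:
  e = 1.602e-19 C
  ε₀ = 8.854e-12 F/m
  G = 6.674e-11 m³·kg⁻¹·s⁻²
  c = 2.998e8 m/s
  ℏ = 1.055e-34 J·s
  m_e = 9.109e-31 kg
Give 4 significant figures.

Planck pressure: p_P = c⁷/(ℏG²) = 4.632e113 Pa
atomic unit of pressure: P_au = E_h/a₀³ = m_e⁴e¹⁰/((4πε₀)⁵ℏ⁸) = 2.929e13 Pa
ratio = 4.632e113 / 2.929e13 = 1.581e100

1.581e100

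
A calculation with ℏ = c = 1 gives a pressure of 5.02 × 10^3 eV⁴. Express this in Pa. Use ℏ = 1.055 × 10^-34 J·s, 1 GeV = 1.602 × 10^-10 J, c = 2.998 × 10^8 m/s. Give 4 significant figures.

Pressure is [E]/[L]³ = [E]⁴/(ℏc)³.
1 GeV⁴ → 1/(ℏc)³ × (1 GeV in J)⁴ = 2.082 × 10^37 Pa.
Convert the energy scale: 5.02 × 10^3 eV⁴ = 5.02 × 10^-33 GeV⁴.
Result: 5.02 × 10^-33 × 2.082 × 10^37 = 1.045 × 10^5 Pa.

1.045 × 10^5 Pa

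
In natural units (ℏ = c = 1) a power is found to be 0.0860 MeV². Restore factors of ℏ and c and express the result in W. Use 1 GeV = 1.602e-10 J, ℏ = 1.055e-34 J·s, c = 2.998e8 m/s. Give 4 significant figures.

2.092e7 W

Power is [E]/[T] = [E]²/ℏ.
1 GeV² → 1/ℏ × (1 GeV in J)² = 2.433e14 W.
Convert the energy scale: 0.0860 MeV² = 8.60e-8 GeV².
Result: 8.60e-8 × 2.433e14 = 2.092e7 W.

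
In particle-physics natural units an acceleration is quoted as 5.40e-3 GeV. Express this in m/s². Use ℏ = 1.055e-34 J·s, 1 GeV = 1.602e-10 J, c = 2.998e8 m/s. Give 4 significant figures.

2.458e30 m/s²

Acceleration is [L]/[T]² = c·[E]/ℏ.
1 GeV → c/ℏ × (1 GeV in J) = 4.552e32 m/s².
Result: 5.40e-3 × 4.552e32 = 2.458e30 m/s².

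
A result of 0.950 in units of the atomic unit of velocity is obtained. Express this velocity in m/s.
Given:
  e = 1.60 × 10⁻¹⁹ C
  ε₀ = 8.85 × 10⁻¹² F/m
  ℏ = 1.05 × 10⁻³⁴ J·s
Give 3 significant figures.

One atomic unit of velocity: v_au = e²/(4πε₀ℏ) = 2.19 × 10⁶ m/s.
0.950 × 2.19 × 10⁶ m/s = 2.08 × 10⁶ m/s

2.08 × 10⁶ m/s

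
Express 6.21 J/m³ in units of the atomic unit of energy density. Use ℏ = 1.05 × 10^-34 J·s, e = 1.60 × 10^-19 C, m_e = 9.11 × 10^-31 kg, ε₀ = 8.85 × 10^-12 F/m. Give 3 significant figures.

atomic unit of energy density: u_au = E_h/a₀³ = m_e⁴e¹⁰/((4πε₀)⁵ℏ⁸) = 3.01 × 10^13 J/m³.
6.21 / 3.01 × 10^13 = 2.06 × 10^-13

2.06 × 10^-13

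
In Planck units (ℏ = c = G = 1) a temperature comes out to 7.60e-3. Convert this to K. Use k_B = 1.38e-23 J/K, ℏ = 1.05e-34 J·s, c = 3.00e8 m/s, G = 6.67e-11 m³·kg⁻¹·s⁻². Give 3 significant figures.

One Planck temperature: T_P = √(ℏc⁵/G) / k_B = 1.42e32 K.
7.60e-3 × 1.42e32 K = 1.08e30 K

1.08e30 K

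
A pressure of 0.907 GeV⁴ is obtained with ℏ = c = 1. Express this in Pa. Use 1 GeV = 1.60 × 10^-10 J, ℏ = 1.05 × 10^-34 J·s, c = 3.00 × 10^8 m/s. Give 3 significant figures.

1.90 × 10^37 Pa

Pressure is [E]/[L]³ = [E]⁴/(ℏc)³.
1 GeV⁴ → 1/(ℏc)³ × (1 GeV in J)⁴ = 2.10 × 10^37 Pa.
Result: 0.907 × 2.10 × 10^37 = 1.90 × 10^37 Pa.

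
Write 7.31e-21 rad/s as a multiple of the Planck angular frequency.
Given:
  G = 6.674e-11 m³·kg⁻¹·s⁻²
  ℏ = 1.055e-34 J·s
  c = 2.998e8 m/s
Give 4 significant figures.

3.941e-64

Planck angular frequency: ω_P = √(c⁵/(ℏG)) = 1.855e43 rad/s.
7.31e-21 / 1.855e43 = 3.941e-64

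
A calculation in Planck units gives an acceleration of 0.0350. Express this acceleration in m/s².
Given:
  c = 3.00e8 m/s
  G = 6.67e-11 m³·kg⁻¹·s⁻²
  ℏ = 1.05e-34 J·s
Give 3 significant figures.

One Planck acceleration: a_P = √(c⁷/(ℏG)) = 5.59e51 m/s².
0.0350 × 5.59e51 m/s² = 1.96e50 m/s²

1.96e50 m/s²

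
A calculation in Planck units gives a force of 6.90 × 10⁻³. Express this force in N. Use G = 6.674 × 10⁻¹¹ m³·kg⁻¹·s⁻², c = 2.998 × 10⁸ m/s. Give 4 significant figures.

One Planck force: F_P = c⁴/G = 1.210 × 10⁴⁴ N.
6.90 × 10⁻³ × 1.210 × 10⁴⁴ N = 8.352 × 10⁴¹ N

8.352 × 10⁴¹ N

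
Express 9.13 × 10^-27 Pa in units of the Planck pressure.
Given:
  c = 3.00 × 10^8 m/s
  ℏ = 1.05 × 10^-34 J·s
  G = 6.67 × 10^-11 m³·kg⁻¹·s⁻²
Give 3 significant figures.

Planck pressure: p_P = c⁷/(ℏG²) = 4.68 × 10^113 Pa.
9.13 × 10^-27 / 4.68 × 10^113 = 1.95 × 10^-140

1.95 × 10^-140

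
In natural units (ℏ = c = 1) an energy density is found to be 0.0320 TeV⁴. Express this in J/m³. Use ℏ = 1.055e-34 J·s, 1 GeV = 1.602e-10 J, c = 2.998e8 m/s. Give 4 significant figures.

6.661e47 J/m³

[E]/[L]³ = [E]⁴/(ℏc)³; restore (ℏc)⁻³.
1 GeV⁴ → 1/(ℏc)³ × (1 GeV in J)⁴ = 2.082e37 J/m³.
Convert the energy scale: 0.0320 TeV⁴ = 3.20e10 GeV⁴.
Result: 3.20e10 × 2.082e37 = 6.661e47 J/m³.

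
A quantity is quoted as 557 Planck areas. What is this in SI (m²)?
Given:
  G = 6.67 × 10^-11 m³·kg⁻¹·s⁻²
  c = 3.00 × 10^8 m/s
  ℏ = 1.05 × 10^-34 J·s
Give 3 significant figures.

One Planck area: A_P = ℏG/c³ = 2.59 × 10^-70 m².
557 × 2.59 × 10^-70 m² = 1.44 × 10^-67 m²

1.44 × 10^-67 m²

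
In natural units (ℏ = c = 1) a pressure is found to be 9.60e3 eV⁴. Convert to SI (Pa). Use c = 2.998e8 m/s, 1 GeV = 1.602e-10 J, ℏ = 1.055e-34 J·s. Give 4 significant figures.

1.998e5 Pa

Pressure is [E]/[L]³ = [E]⁴/(ℏc)³.
1 GeV⁴ → 1/(ℏc)³ × (1 GeV in J)⁴ = 2.082e37 Pa.
Convert the energy scale: 9.60e3 eV⁴ = 9.60e-33 GeV⁴.
Result: 9.60e-33 × 2.082e37 = 1.998e5 Pa.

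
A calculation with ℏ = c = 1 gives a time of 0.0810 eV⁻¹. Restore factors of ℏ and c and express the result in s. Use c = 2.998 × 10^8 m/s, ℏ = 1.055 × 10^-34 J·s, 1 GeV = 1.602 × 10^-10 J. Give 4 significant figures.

5.334 × 10^-17 s

A time is [E]⁻¹ in ℏ=c=1; restore one factor of ℏ.
1 GeV⁻¹ → ℏ × (1 GeV in J)⁻¹ = 6.586 × 10^-25 s.
Convert the energy scale: 0.0810 eV⁻¹ = 8.10 × 10^7 GeV⁻¹.
Result: 8.10 × 10^7 × 6.586 × 10^-25 = 5.334 × 10^-17 s.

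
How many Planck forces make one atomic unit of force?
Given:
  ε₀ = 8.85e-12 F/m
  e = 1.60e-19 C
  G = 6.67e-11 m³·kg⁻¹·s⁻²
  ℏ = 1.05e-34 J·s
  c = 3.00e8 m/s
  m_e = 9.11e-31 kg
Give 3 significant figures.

atomic unit of force: F_au = E_h/a₀ = m_e²e⁶/((4πε₀)³ℏ⁴) = 8.33e-8 N
Planck force: F_P = c⁴/G = 1.21e44 N
ratio = 8.33e-8 / 1.21e44 = 6.86e-52

6.86e-52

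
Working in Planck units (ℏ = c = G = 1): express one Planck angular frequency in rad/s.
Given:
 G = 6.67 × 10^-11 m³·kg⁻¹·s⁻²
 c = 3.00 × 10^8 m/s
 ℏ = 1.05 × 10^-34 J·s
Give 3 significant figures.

From ℏ = c = G = 1 the angular frequency scale is ω_P = √(c⁵/(ℏG)).
  = √(3.47 × 10^86)
  = 1.86 × 10^43 rad/s

1.86 × 10^43 rad/s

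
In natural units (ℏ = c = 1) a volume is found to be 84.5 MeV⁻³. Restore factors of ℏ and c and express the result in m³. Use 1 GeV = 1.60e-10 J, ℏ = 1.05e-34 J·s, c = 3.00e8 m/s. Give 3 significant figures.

6.45e-37 m³

Volume is [L]³ = [E]⁻³·(ℏc)³.
1 GeV⁻³ → (ℏc)³ × (1 GeV in J)⁻³ = 7.63e-48 m³.
Convert the energy scale: 84.5 MeV⁻³ = 8.45e10 GeV⁻³.
Result: 8.45e10 × 7.63e-48 = 6.45e-37 m³.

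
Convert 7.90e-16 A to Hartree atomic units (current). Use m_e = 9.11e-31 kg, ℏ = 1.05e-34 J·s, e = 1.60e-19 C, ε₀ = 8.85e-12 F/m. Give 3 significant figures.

1.18e-13

atomic unit of electric current: I_au = e E_h/ℏ = m_e e⁵/((4πε₀)²ℏ³) = 6.67e-3 A.
7.90e-16 / 6.67e-3 = 1.18e-13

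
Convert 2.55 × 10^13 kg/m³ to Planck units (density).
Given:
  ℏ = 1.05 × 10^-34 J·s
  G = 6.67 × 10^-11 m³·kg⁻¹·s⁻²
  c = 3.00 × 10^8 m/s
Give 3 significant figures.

Planck density: ρ_P = c⁵/(ℏG²) = 5.20 × 10^96 kg/m³.
2.55 × 10^13 / 5.20 × 10^96 = 4.90 × 10^-84

4.90 × 10^-84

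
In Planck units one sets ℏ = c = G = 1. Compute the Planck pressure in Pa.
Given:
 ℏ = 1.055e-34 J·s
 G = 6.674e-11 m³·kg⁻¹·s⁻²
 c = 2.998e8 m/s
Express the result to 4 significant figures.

p_P = c⁷/(ℏG²)
  = 2.177e59 / 4.699e-55
  = 4.632e113 Pa

4.632e113 Pa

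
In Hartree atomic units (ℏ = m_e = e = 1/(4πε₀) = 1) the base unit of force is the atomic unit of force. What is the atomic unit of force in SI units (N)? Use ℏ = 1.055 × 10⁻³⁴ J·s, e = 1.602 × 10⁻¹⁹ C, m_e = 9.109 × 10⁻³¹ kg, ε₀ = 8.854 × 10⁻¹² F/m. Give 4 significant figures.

8.220 × 10⁻⁸ N

F_au = E_h/a₀ = m_e²e⁶/((4πε₀)³ℏ⁴)
E_h = 4.354 × 10⁻¹⁸ J
a₀ = 5.297 × 10⁻¹¹ m
E_h/a₀ = 8.220 × 10⁻⁸ N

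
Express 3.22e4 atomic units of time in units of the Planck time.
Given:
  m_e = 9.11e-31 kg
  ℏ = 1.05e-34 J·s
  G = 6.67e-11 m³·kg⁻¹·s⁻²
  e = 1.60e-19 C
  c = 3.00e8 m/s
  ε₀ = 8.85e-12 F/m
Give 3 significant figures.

1.44e31

atomic unit of time: τ_au = (4πε₀)²ℏ³/(m_e e⁴) = 2.40e-17 s
Planck time: t_P = √(ℏG/c⁵) = 5.37e-44 s
3.22e4 × 2.40e-17 / 5.37e-44 = 1.44e31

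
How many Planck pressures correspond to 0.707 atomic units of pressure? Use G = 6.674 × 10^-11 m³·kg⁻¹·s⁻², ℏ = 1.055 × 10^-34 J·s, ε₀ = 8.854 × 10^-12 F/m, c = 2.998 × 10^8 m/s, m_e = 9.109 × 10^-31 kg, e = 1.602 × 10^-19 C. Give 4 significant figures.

4.471 × 10^-101

atomic unit of pressure: P_au = E_h/a₀³ = m_e⁴e¹⁰/((4πε₀)⁵ℏ⁸) = 2.929 × 10^13 Pa
Planck pressure: p_P = c⁷/(ℏG²) = 4.632 × 10^113 Pa
0.707 × 2.929 × 10^13 / 4.632 × 10^113 = 4.471 × 10^-101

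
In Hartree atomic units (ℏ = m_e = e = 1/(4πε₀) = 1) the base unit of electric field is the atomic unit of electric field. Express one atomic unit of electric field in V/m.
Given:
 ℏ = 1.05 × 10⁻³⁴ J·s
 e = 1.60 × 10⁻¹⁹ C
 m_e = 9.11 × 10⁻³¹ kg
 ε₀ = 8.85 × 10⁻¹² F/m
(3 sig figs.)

E_au = E_h/(e a₀) = m_e²e⁵/((4πε₀)³ℏ⁴)
E_h = 4.38 × 10⁻¹⁸ J
a₀ = 5.26 × 10⁻¹¹ m
E_h/(e·a₀) = 5.20 × 10¹¹ V/m

5.20 × 10¹¹ V/m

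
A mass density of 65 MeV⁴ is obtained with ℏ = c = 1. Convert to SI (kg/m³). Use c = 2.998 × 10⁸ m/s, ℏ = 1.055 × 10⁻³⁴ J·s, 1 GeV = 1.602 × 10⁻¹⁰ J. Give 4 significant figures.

Mass density is [E]/(c²[L]³) = [E]⁴/(ℏ³c⁵).
1 GeV⁴ → 1/(ℏ³c⁵) × (1 GeV in J)⁴ = 2.316 × 10²⁰ kg/m³.
Convert the energy scale: 65 MeV⁴ = 6.50 × 10⁻¹¹ GeV⁴.
Result: 6.50 × 10⁻¹¹ × 2.316 × 10²⁰ = 1.505 × 10¹⁰ kg/m³.

1.505 × 10¹⁰ kg/m³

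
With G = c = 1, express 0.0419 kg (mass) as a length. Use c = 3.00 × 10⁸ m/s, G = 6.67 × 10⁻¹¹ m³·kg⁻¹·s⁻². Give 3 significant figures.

3.11 × 10⁻²⁹ m

In G = c = 1 units mass has dimensions of length; the conversion factor is G/c².
0.0419 kg × (G/c²) = 3.11 × 10⁻²⁹ m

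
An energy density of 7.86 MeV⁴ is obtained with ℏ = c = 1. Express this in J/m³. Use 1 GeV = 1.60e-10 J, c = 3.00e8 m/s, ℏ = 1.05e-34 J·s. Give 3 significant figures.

1.65e26 J/m³

[E]/[L]³ = [E]⁴/(ℏc)³; restore (ℏc)⁻³.
1 GeV⁴ → 1/(ℏc)³ × (1 GeV in J)⁴ = 2.10e37 J/m³.
Convert the energy scale: 7.86 MeV⁴ = 7.86e-12 GeV⁴.
Result: 7.86e-12 × 2.10e37 = 1.65e26 J/m³.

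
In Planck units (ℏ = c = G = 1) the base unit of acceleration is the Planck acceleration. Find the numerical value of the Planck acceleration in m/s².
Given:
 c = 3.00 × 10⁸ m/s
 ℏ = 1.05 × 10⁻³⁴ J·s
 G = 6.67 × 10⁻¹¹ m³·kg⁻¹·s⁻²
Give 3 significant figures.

5.59 × 10⁵¹ m/s²

a_P = √(c⁷/(ℏG))
  = √(3.12 × 10¹⁰³)
  = 5.59 × 10⁵¹ m/s²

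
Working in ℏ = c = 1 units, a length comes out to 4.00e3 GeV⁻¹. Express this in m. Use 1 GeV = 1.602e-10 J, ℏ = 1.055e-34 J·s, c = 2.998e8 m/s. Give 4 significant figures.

A length is [E]⁻¹ in ℏ=c=1; restore one factor of ℏc.
1 GeV⁻¹ → ℏc × (1 GeV in J)⁻¹ = 1.974e-16 m.
Result: 4.00e3 × 1.974e-16 = 7.897e-13 m.

7.897e-13 m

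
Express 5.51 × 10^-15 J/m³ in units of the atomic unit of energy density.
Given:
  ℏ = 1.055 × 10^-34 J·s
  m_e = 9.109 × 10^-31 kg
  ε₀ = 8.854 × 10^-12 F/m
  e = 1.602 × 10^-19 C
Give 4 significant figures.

1.881 × 10^-28

atomic unit of energy density: u_au = E_h/a₀³ = m_e⁴e¹⁰/((4πε₀)⁵ℏ⁸) = 2.929 × 10^13 J/m³.
5.51 × 10^-15 / 2.929 × 10^13 = 1.881 × 10^-28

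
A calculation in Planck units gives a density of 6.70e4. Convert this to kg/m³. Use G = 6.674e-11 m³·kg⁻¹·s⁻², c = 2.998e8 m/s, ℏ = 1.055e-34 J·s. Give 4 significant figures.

3.453e101 kg/m³

One Planck density: ρ_P = c⁵/(ℏG²) = 5.154e96 kg/m³.
6.70e4 × 5.154e96 kg/m³ = 3.453e101 kg/m³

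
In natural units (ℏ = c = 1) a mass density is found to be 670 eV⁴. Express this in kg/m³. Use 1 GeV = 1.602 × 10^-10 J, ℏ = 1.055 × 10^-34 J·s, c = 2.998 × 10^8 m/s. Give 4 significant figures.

1.552 × 10^-13 kg/m³

Mass density is [E]/(c²[L]³) = [E]⁴/(ℏ³c⁵).
1 GeV⁴ → 1/(ℏ³c⁵) × (1 GeV in J)⁴ = 2.316 × 10^20 kg/m³.
Convert the energy scale: 670 eV⁴ = 6.70 × 10^-34 GeV⁴.
Result: 6.70 × 10^-34 × 2.316 × 10^20 = 1.552 × 10^-13 kg/m³.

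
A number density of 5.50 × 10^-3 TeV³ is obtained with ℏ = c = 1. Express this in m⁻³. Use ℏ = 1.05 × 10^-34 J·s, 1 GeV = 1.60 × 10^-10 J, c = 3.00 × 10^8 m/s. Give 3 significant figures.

7.21 × 10^53 m⁻³

Number density is [L]⁻³ = [E]³/(ℏc)³.
1 GeV³ → 1/(ℏc)³ × (1 GeV in J)³ = 1.31 × 10^47 m⁻³.
Convert the energy scale: 5.50 × 10^-3 TeV³ = 5.50 × 10^6 GeV³.
Result: 5.50 × 10^6 × 1.31 × 10^47 = 7.21 × 10^53 m⁻³.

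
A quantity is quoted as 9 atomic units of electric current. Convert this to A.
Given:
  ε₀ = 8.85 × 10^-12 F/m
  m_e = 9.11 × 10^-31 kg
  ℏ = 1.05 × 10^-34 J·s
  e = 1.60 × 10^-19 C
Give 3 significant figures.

0.0600 A

One atomic unit of electric current: I_au = e E_h/ℏ = m_e e⁵/((4πε₀)²ℏ³) = 6.67 × 10^-3 A.
9 × 6.67 × 10^-3 A = 0.0600 A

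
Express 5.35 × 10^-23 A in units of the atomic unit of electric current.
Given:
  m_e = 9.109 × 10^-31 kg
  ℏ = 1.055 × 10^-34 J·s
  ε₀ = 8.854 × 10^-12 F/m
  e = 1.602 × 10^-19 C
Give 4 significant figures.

8.091 × 10^-21

atomic unit of electric current: I_au = e E_h/ℏ = m_e e⁵/((4πε₀)²ℏ³) = 6.612 × 10^-3 A.
5.35 × 10^-23 / 6.612 × 10^-3 = 8.091 × 10^-21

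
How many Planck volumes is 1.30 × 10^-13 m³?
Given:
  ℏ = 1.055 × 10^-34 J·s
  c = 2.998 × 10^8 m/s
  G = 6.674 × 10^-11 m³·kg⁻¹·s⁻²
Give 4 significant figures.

3.078 × 10^91

Planck volume: V_P = (ℏG/c³)^(3/2) = 4.224 × 10^-105 m³.
1.30 × 10^-13 / 4.224 × 10^-105 = 3.078 × 10^91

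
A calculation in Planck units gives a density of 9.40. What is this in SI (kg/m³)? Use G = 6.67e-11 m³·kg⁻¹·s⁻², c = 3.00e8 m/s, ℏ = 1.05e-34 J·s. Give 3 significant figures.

4.89e97 kg/m³

One Planck density: ρ_P = c⁵/(ℏG²) = 5.20e96 kg/m³.
9.40 × 5.20e96 kg/m³ = 4.89e97 kg/m³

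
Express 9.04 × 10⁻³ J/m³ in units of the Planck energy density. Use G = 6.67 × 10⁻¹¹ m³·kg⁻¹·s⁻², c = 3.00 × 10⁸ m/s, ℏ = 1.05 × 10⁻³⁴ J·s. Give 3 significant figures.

Planck energy density: u_P = c⁷/(ℏG²) = 4.68 × 10¹¹³ J/m³.
9.04 × 10⁻³ / 4.68 × 10¹¹³ = 1.93 × 10⁻¹¹⁶

1.93 × 10⁻¹¹⁶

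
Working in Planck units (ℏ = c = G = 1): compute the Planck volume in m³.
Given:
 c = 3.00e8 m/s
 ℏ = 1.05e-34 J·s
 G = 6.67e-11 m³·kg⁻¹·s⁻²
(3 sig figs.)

The unique combination of the constants set to 1 with dimensions of volume is V_P = (ℏG/c³)^(3/2).
  = √(1.75e-209)
  = 4.18e-105 m³

4.18e-105 m³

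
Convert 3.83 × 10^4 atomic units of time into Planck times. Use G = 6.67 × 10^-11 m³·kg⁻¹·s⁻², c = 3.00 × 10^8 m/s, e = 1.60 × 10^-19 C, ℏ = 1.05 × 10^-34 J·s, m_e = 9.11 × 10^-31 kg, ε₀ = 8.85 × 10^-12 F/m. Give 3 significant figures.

1.71 × 10^31

atomic unit of time: τ_au = (4πε₀)²ℏ³/(m_e e⁴) = 2.40 × 10^-17 s
Planck time: t_P = √(ℏG/c⁵) = 5.37 × 10^-44 s
3.83 × 10^4 × 2.40 × 10^-17 / 5.37 × 10^-44 = 1.71 × 10^31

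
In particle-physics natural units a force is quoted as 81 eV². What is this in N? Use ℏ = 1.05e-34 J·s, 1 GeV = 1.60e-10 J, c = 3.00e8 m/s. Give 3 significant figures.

6.58e-11 N

Force is [E]/[L] = [E]²/(ℏc); restore (ℏc)⁻¹.
1 GeV² → 1/(ℏc) × (1 GeV in J)² = 8.13e5 N.
Convert the energy scale: 81 eV² = 8.10e-17 GeV².
Result: 8.10e-17 × 8.13e5 = 6.58e-11 N.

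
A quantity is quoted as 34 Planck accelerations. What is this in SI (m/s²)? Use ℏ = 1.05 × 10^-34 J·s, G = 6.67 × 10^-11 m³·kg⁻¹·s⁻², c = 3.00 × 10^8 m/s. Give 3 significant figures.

One Planck acceleration: a_P = √(c⁷/(ℏG)) = 5.59 × 10^51 m/s².
34 × 5.59 × 10^51 m/s² = 1.90 × 10^53 m/s²

1.90 × 10^53 m/s²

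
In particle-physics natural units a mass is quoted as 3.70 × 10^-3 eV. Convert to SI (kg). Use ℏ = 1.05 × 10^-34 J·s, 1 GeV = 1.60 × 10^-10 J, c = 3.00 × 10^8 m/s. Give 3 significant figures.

6.58 × 10^-39 kg

Mass is [E]/c²; divide by c².
1 GeV → 1/c² × (1 GeV in J) = 1.78 × 10^-27 kg.
Convert the energy scale: 3.70 × 10^-3 eV = 3.70 × 10^-12 GeV.
Result: 3.70 × 10^-12 × 1.78 × 10^-27 = 6.58 × 10^-39 kg.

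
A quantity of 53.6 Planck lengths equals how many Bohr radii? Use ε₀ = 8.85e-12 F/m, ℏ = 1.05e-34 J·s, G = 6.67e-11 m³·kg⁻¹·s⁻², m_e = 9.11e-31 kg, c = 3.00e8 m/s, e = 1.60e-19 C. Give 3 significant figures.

Planck length: ℓ_P = √(ℏG/c³) = 1.61e-35 m
Bohr radius: a₀ = 4πε₀ℏ²/(m_e e²) = 5.26e-11 m
53.6 × 1.61e-35 / 5.26e-11 = 1.64e-23

1.64e-23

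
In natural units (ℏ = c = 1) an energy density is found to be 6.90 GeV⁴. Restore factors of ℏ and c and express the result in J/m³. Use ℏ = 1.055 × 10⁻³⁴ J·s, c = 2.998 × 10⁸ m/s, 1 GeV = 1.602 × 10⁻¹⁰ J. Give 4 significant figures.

[E]/[L]³ = [E]⁴/(ℏc)³; restore (ℏc)⁻³.
1 GeV⁴ → 1/(ℏc)³ × (1 GeV in J)⁴ = 2.082 × 10³⁷ J/m³.
Result: 6.90 × 2.082 × 10³⁷ = 1.436 × 10³⁸ J/m³.

1.436 × 10³⁸ J/m³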